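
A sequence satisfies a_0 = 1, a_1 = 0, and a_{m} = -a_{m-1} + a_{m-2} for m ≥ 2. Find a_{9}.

The ordinary generating function has denominator 1 + q - q^2.
Iterating the recurrence: a_0,…,a_{9} = 1, 0, 1, -1, 2, -3, 5, -8, 13, -21.

-21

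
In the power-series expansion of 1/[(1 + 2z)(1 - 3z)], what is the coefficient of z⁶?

463

The denominator gives the recurrence a_n = a_(n−1) + 6a_(n−2) for n ≥ 2; the numerator fixes a_0 = 1, a_1 = 1.
Iterating: 1, 1, 7, 13, 55, 133, 463, so a_6 = 463.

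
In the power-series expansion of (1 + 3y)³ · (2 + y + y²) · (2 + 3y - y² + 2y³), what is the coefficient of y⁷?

81

(1 + 3y)³ has coefficients 1,9,27,27 for degrees 0…3.
(2 + y + y²) has coefficients 2,1,1,0,0,0,0,0 for degrees 0…7.
Finally multiplying by (2 + 3y - y² + 2y³), the product of all factors after the first has coefficients 4,8,3,6,1,2,0,0 for degrees 0…7.
[y⁷] = 1·0 + 9·0 + 27·2 + 27·1 = 81.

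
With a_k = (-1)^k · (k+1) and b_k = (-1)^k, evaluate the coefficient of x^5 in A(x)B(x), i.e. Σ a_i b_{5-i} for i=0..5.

Write out a_i and b_{5-i} for i = 0,…,5 and sum the products.
Σ = 1·(-1) − 2·1 + 3·(-1) − 4·1 + 5·(-1) − 6·1 = -21.

-21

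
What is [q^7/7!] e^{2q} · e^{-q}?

The EGF product rule gives c_7 = Σ_{k_1+k_2=7} C(7; k_1,k_2) · ∏ g_i(k_i), where e^{2q} gives (2)^k; e^{-q} gives (-1)^k.
g_1(k) for k = 0…7: 1, 2, 4, 8, 16, 32, 64, 128.
g_2(k) for k = 0…7: 1, -1, 1, -1, 1, -1, 1, -1.
c_7 = Σ_k C(7,k)·g_1(k)·g_2(7−k) = 1·1·(-1) + 7·2·1 + 21·4·(-1) + 35·8·1 + 35·16·(-1) + 21·32·1 + 7·64·(-1) + 1·128·1 = −1 + 14 − 84 + 280 − 560 + 672 − 448 + 128 = 1.

1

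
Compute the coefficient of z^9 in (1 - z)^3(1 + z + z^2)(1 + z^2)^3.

(1 - z)^3 has coefficients 1,-3,3,-1 for degrees 0…3.
(1 + z + z^2) has coefficients 1,1,1,0,0,0,0,0,0,0 for degrees 0…9.
Finally multiplying by (1 + z^2)^3, the product of all factors after the first has coefficients 1,1,4,3,6,3,4,1,1,0 for degrees 0…9.
[z^9] = 1·0 − 3·1 + 3·1 − 1·4 = -4.

-4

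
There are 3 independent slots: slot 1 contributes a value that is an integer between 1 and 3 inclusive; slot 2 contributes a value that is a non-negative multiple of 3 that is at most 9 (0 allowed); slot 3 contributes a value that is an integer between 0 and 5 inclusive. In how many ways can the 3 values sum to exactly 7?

6

The generating function for the choices is (t + t^2 + t^3)·(1 + t^3 + t^6 + t^9)·(1 + t + t^2 + t^3 + t^4 + t^5); the count is [t^7].
(t + t^2 + t^3) has coefficients 0,1,1,1 for degrees 0…3.
(1 + t^3 + t^6 + t^9) has coefficients 1,0,0,1,0,0,1,0 for degrees 0…7.
Finally multiplying by (1 + t + t^2 + t^3 + t^4 + t^5), the product of all factors after the first has coefficients 1,1,1,2,2,2,2,2 for degrees 0…7.
[t^7] = 1·2 + 1·2 + 1·2 = 6.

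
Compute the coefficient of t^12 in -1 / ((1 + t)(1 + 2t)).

Partial fractions give a closed form: a_n = (1)·(-1)^n + (-2)·(-2)^n.
At n = 12: a_12 = -8191.

-8191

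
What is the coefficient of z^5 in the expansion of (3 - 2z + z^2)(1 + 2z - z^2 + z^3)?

1

(3 - 2z + z^2) has coefficients 3,-2,1 for degrees 0…2.
(1 + 2z - z^2 + z^3) has coefficients 1,2,-1,1,0,0 for degrees 0…5.
[z^5] = 3·0 − 2·0 + 1·1 = 1.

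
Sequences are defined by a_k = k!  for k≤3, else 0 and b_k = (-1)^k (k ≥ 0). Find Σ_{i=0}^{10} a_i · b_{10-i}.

-4

The convolution is the t^10 coefficient of A(t)B(t).
Σ = 1·1 + 1·(-1) + 2·1 + 6·(-1) + 0·1 + 0·(-1) + 0·1 + 0·(-1) + 0·1 + 0·(-1) + 0·1 = -4.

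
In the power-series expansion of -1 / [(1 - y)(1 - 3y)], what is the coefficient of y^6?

-1093

Partial fractions give a closed form: a_n = (1/2)·1^n + (-3/2)·3^n.
At n = 6: a_6 = -1093.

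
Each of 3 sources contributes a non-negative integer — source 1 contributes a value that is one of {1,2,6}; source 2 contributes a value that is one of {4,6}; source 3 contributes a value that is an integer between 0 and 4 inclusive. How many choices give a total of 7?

3

The generating function for the choices is (x + x² + x⁶)·(x⁴ + x⁶)·(1 + x + x² + x³ + x⁴); the count is [x⁷].
(x + x² + x⁶) has coefficients 0,1,1,0,0,0,1 for degrees 0…6.
(x⁴ + x⁶) has coefficients 0,0,0,0,1,0,1,0 for degrees 0…7.
Finally multiplying by (1 + x + x² + x³ + x⁴), the product of all factors after the first has coefficients 0,0,0,0,1,1,2,2 for degrees 0…7.
[x⁷] = 1·2 + 1·1 + 1·0 = 3.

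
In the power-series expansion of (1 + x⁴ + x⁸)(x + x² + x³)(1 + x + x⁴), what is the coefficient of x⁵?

2

(1 + x⁴ + x⁸) has coefficients 1,0,0,0,1,0 for degrees 0…5.
(x + x² + x³) has coefficients 0,1,1,1,0,0 for degrees 0…5.
Finally multiplying by (1 + x + x⁴), the product of all factors after the first has coefficients 0,1,2,2,1,1 for degrees 0…5.
[x⁵] = 1·1 + 1·1 = 2.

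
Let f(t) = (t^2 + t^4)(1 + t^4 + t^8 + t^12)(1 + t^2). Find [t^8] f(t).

(t^2 + t^4) has coefficients 0,0,1,0,1 for degrees 0…4.
(1 + t^4 + t^8 + t^12) has coefficients 1,0,0,0,1,0,0,0,1 for degrees 0…8.
Finally multiplying by (1 + t^2), the product of all factors after the first has coefficients 1,0,1,0,1,0,1,0,1 for degrees 0…8.
[t^8] = 1·1 + 1·1 = 2.

2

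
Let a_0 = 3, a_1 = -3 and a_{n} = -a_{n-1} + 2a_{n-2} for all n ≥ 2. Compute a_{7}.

-255

The ordinary generating function has denominator 1 + x - 2x^2.
Iterating the recurrence: a_0,…,a_{7} = 3, -3, 9, -15, 33, -63, 129, -255.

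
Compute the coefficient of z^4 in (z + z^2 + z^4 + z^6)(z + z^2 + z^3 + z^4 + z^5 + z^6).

(z + z^2 + z^4 + z^6) has coefficients 0,1,1,0,1 for degrees 0…4.
(z + z^2 + z^3 + z^4 + z^5 + z^6) has coefficients 0,1,1,1,1 for degrees 0…4.
[z^4] = 1·1 + 1·1 + 1·0 = 2.

2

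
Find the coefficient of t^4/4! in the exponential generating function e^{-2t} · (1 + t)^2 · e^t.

5

The EGF product rule gives c_4 = Σ_{k_1+k_2+k_3=4} C(4; k_1,k_2,k_3) · ∏ g_i(k_i), where e^{-2t} gives (-2)^k; (1+t)^2 gives the falling factorial (2)_k; e^t gives (1)^k.
g_1(k) for k = 0…4: 1, -2, 4, -8, 16.
g_2(k) for k = 0…4: 1, 2, 2, 0, 0.
g_3(k) for k = 0…4: 1, 1, 1, 1, 1.
First combine the last two factors: h(k) = Σ_j C(k,j)·g_2(j)·g_3(k−j) for k = 0…4: 1, 3, 7, 13, 21.
c_4 = Σ_k C(4,k)·g_1(k)·h(4−k) = 1·1·21 + 4·(-2)·13 + 6·4·7 + 4·(-8)·3 + 1·16·1 = 21 − 104 + 168 − 96 + 16 = 5.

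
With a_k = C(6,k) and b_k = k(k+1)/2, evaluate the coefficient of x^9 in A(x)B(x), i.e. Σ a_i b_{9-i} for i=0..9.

1392

This is [x^9] in the product of the two ordinary generating functions.
Σ = 1·45 + 6·36 + 15·28 + 20·21 + 15·15 + 6·10 + 1·6 + 0·3 + 0·1 + 0·0 = 1392.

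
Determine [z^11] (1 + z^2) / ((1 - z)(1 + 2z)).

The denominator gives the recurrence a_n = −a_(n−1) + 2a_(n−2) for n ≥ 3; the numerator fixes a_0 = 1, a_1 = -1, a_2 = 4.
Iterating: 1, -1, 4, -6, 14, -26, 54, -106, 214, -426, 854, -1706, so a_11 = -1706.

-1706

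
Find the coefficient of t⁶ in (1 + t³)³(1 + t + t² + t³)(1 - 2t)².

(1 + t³)³ has coefficients 1,0,0,3,0,0,3 for degrees 0…6.
(1 + t + t² + t³) has coefficients 1,1,1,1,0,0,0 for degrees 0…6.
Finally multiplying by (1 - 2t)², the product of all factors after the first has coefficients 1,-3,1,1,0,4,0 for degrees 0…6.
[t⁶] = 1·0 + 3·1 + 3·1 = 6.

6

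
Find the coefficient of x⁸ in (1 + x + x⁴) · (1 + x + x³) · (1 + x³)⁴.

10

(1 + x + x⁴) has coefficients 1,1,0,0,1 for degrees 0…4.
(1 + x + x³) has coefficients 1,1,0,1,0,0,0,0,0 for degrees 0…8.
Finally multiplying by (1 + x³)⁴, the product of all factors after the first has coefficients 1,1,0,5,4,0,10,6,0 for degrees 0…8.
[x⁸] = 1·0 + 1·6 + 1·4 = 10.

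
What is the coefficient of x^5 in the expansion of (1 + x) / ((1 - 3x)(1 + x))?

Partial fractions give a closed form: a_n = (1)·3^n.
At n = 5: a_5 = 243.

243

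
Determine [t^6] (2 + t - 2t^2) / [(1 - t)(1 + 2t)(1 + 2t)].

377

The denominator gives the recurrence a_n = −3a_(n−1) + 4a_(n−3) for n ≥ 3; the numerator fixes a_0 = 2, a_1 = -5, a_2 = 13.
Iterating: 2, -5, 13, -31, 73, -167, 377, so a_6 = 377.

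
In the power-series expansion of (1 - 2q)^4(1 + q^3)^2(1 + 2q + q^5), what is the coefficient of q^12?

24

(1 - 2q)^4 has coefficients 1,-8,24,-32,16 for degrees 0…4.
(1 + q^3)^2 has coefficients 1,0,0,2,0,0,1,0,0,0,0,0,0 for degrees 0…12.
Finally multiplying by (1 + 2q + q^5), the product of all factors after the first has coefficients 1,2,0,2,4,1,1,2,2,0,0,1,0 for degrees 0…12.
[q^12] = 1·0 − 8·1 + 24·0 − 32·0 + 16·2 = 24.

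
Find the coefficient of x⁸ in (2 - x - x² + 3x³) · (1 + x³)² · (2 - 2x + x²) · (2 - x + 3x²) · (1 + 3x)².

(2 - x - x² + 3x³) has coefficients 2,-1,-1,3 for degrees 0…3.
(1 + x³)² has coefficients 1,0,0,2,0,0,1,0,0 for degrees 0…8.
Multiplying by (2 - 2x + x²) gives running coefficients 2,-2,1,4,-4,2,2,-2,1 for degrees 0…8.
Multiplying by (2 - x + 3x²) gives running coefficients 4,-6,10,1,-9,20,-10,0,10 for degrees 0…8.
Finally multiplying by (1 + 3x)², the product of all factors after the first has coefficients 4,18,10,7,87,-25,29,120,-80 for degrees 0…8.
[x⁸] = 2·(-80) − 1·120 − 1·29 + 3·(-25) = -384.

-384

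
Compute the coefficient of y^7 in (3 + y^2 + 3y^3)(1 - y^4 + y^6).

-3

(3 + y^2 + 3y^3) has coefficients 3,0,1,3 for degrees 0…3.
(1 - y^4 + y^6) has coefficients 1,0,0,0,-1,0,1,0 for degrees 0…7.
[y^7] = 3·0 + 1·0 + 3·(-1) = -3.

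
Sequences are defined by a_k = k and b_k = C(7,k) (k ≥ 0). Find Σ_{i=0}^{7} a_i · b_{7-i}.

448

Write out a_i and b_{7-i} for i = 0,…,7 and sum the products.
Σ = 0·1 + 1·7 + 2·21 + 3·35 + 4·35 + 5·21 + 6·7 + 7·1 = 448.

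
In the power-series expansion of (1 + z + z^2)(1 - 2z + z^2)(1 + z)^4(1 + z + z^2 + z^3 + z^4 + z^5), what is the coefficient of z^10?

3

(1 + z + z^2) has coefficients 1,1,1 for degrees 0…2.
(1 - 2z + z^2) has coefficients 1,-2,1,0,0,0,0,0,0,0,0 for degrees 0…10.
Multiplying by (1 + z)^4 gives running coefficients 1,2,-1,-4,-1,2,1,0,0,0,0 for degrees 0…10.
Finally multiplying by (1 + z + z^2 + z^3 + z^4 + z^5), the product of all factors after the first has coefficients 1,3,2,-2,-3,-1,-1,-3,-2,2,3 for degrees 0…10.
[z^10] = 1·3 + 1·2 + 1·(-2) = 3.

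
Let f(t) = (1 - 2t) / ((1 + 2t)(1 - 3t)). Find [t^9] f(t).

The denominator gives the recurrence a_n = a_(n−1) + 6a_(n−2) for n ≥ 3; the numerator fixes a_0 = 1, a_1 = -1, a_2 = 5.
Iterating: 1, -1, 5, -1, 29, 23, 197, 335, 1517, 3527, so a_9 = 3527.

3527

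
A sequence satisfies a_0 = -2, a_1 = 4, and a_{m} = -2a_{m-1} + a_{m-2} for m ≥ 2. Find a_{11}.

27720

The ordinary generating function has denominator 1 + 2q - q^2.
Iterating the recurrence: a_0,…,a_{11} = -2, 4, -10, 24, -58, 140, -338, 816, -1970, 4756, -11482, 27720.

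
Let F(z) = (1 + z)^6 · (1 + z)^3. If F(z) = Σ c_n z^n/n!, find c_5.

The EGF product rule gives c_5 = Σ_{k_1+k_2=5} C(5; k_1,k_2) · ∏ g_i(k_i), where (1+z)^6 gives the falling factorial (6)_k; (1+z)^3 gives the falling factorial (3)_k.
g_1(k) for k = 0…5: 1, 6, 30, 120, 360, 720.
g_2(k) for k = 0…5: 1, 3, 6, 6, 0, 0.
c_5 = Σ_k C(5,k)·g_1(k)·g_2(5−k) = 10·30·6 + 10·120·6 + 5·360·3 + 1·720·1 = 1800 + 7200 + 5400 + 720 = 15120.

15120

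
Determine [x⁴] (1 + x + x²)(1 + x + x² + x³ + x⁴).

(1 + x + x²) has coefficients 1,1,1 for degrees 0…2.
(1 + x + x² + x³ + x⁴) has coefficients 1,1,1,1,1 for degrees 0…4.
[x⁴] = 1·1 + 1·1 + 1·1 = 3.

3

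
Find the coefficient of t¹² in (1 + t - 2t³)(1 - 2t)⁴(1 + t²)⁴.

256

(1 + t - 2t³) has coefficients 1,1,0,-2 for degrees 0…3.
(1 - 2t)⁴ has coefficients 1,-8,24,-32,16,0,0,0,0,0,0,0,0 for degrees 0…12.
Finally multiplying by (1 + t²)⁴, the product of all factors after the first has coefficients 1,-8,28,-64,118,-176,212,-224,193,-136,88,-32,16 for degrees 0…12.
[t¹²] = 1·16 + 1·(-32) − 2·(-136) = 256.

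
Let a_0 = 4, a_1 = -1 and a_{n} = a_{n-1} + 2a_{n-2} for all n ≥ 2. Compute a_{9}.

The ordinary generating function has denominator 1 - t - 2t^2.
Iterating the recurrence: a_0,…,a_{9} = 4, -1, 7, 5, 19, 29, 67, 125, 259, 509.

509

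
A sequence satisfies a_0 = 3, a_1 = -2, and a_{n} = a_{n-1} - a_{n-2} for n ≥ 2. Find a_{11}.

The ordinary generating function has denominator 1 - t + t^2.
Iterating the recurrence: a_0,…,a_{11} = 3, -2, -5, -3, 2, 5, 3, -2, -5, -3, 2, 5.

5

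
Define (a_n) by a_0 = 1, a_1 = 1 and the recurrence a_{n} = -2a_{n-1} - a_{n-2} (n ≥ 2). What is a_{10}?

The ordinary generating function has denominator 1 + 2y + y^2.
Iterating the recurrence: a_0,…,a_{10} = 1, 1, -3, 5, -7, 9, -11, 13, -15, 17, -19.

-19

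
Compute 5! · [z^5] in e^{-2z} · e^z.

-1

The EGF product rule gives c_5 = Σ_{k_1+k_2=5} C(5; k_1,k_2) · ∏ g_i(k_i), where e^{-2z} gives (-2)^k; e^z gives (1)^k.
g_1(k) for k = 0…5: 1, -2, 4, -8, 16, -32.
g_2(k) for k = 0…5: 1, 1, 1, 1, 1, 1.
c_5 = Σ_k C(5,k)·g_1(k)·g_2(5−k) = 1·1·1 + 5·(-2)·1 + 10·4·1 + 10·(-8)·1 + 5·16·1 + 1·(-32)·1 = 1 − 10 + 40 − 80 + 80 − 32 = -1.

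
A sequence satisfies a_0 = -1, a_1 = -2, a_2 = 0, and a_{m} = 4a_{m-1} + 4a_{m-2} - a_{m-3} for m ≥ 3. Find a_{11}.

-1581372

The ordinary generating function has denominator 1 - 4y - 4y^2 + y^3.
Iterating the recurrence: a_0,…,a_{11} = -1, -2, 0, -7, -26, -132, -625, -3002, -14376, -68887, -330050, -1581372.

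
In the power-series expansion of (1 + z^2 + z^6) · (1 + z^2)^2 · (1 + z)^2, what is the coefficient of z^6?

5

(1 + z^2 + z^6) has coefficients 1,0,1,0,0,0,1 for degrees 0…6.
(1 + z^2)^2 has coefficients 1,0,2,0,1,0,0 for degrees 0…6.
Finally multiplying by (1 + z)^2, the product of all factors after the first has coefficients 1,2,3,4,3,2,1 for degrees 0…6.
[z^6] = 1·1 + 1·3 + 1·1 = 5.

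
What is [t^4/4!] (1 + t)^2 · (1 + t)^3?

120

The EGF product rule gives c_4 = Σ_{k_1+k_2=4} C(4; k_1,k_2) · ∏ g_i(k_i), where (1+t)^2 gives the falling factorial (2)_k; (1+t)^3 gives the falling factorial (3)_k.
g_1(k) for k = 0…4: 1, 2, 2, 0, 0.
g_2(k) for k = 0…4: 1, 3, 6, 6, 0.
c_4 = Σ_k C(4,k)·g_1(k)·g_2(4−k) = 4·2·6 + 6·2·6 = 48 + 72 = 120.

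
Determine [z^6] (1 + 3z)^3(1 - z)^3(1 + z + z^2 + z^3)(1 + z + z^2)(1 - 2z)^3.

-286

(1 + 3z)^3 has coefficients 1,9,27,27 for degrees 0…3.
(1 - z)^3 has coefficients 1,-3,3,-1,0,0,0 for degrees 0…6.
Multiplying by (1 + z + z^2 + z^3) gives running coefficients 1,-2,1,0,-1,2,-1 for degrees 0…6.
Multiplying by (1 + z + z^2) gives running coefficients 1,-1,0,-1,0,1,0 for degrees 0…6.
Finally multiplying by (1 - 2z)^3, the product of all factors after the first has coefficients 1,-7,18,-21,14,-11,2 for degrees 0…6.
[z^6] = 1·2 + 9·(-11) + 27·14 + 27·(-21) = -286.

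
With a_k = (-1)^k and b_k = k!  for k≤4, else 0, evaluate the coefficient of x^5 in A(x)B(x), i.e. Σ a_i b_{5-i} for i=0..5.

The convolution is the t^5 coefficient of A(t)B(t).
Σ = 1·0 − 1·24 + 1·6 − 1·2 + 1·1 − 1·1 = -20.

-20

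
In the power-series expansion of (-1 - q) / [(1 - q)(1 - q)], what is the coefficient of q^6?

The denominator gives the recurrence a_n = 2a_(n−1) − a_(n−2) for n ≥ 2; the numerator fixes a_0 = -1, a_1 = -3.
Iterating: -1, -3, -5, -7, -9, -11, -13, so a_6 = -13.

-13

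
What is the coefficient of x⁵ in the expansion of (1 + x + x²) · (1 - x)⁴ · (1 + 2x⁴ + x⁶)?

-9

(1 + x + x²) has coefficients 1,1,1 for degrees 0…2.
(1 - x)⁴ has coefficients 1,-4,6,-4,1,0 for degrees 0…5.
Finally multiplying by (1 + 2x⁴ + x⁶), the product of all factors after the first has coefficients 1,-4,6,-4,3,-8 for degrees 0…5.
[x⁵] = 1·(-8) + 1·3 + 1·(-4) = -9.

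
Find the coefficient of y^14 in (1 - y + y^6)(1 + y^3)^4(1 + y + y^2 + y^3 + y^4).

2

(1 - y + y^6) has coefficients 1,-1,0,0,0,0,1 for degrees 0…6.
(1 + y^3)^4 has coefficients 1,0,0,4,0,0,6,0,0,4,0,0,1,0,0 for degrees 0…14.
Finally multiplying by (1 + y + y^2 + y^3 + y^4), the product of all factors after the first has coefficients 1,1,1,5,5,4,10,10,6,10,10,4,5,5,1 for degrees 0…14.
[y^14] = 1·1 − 1·5 + 1·6 = 2.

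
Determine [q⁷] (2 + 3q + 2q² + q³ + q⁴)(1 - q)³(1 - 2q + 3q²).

(2 + 3q + 2q² + q³ + q⁴) has coefficients 2,3,2,1,1 for degrees 0…4.
(1 - q)³ has coefficients 1,-3,3,-1,0,0,0,0 for degrees 0…7.
Finally multiplying by (1 - 2q + 3q²), the product of all factors after the first has coefficients 1,-5,12,-16,11,-3,0,0 for degrees 0…7.
[q⁷] = 2·0 + 3·0 + 2·(-3) + 1·11 + 1·(-16) = -11.

-11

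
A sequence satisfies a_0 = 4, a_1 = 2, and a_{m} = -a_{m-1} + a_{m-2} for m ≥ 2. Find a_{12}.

The ordinary generating function has denominator 1 + x - x^2.
Iterating the recurrence: a_0,…,a_{12} = 4, 2, 2, 0, 2, -2, 4, -6, 10, -16, 26, -42, 68.

68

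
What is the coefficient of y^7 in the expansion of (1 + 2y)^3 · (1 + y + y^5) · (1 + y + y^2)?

(1 + 2y)^3 has coefficients 1,6,12,8 for degrees 0…3.
(1 + y + y^5) has coefficients 1,1,0,0,0,1,0,0 for degrees 0…7.
Finally multiplying by (1 + y + y^2), the product of all factors after the first has coefficients 1,2,2,1,0,1,1,1 for degrees 0…7.
[y^7] = 1·1 + 6·1 + 12·1 + 8·0 = 19.

19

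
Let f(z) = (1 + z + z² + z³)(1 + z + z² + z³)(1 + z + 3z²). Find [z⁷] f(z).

(1 + z + z² + z³) has coefficients 1,1,1,1 for degrees 0…3.
(1 + z + z² + z³) has coefficients 1,1,1,1,0,0,0,0 for degrees 0…7.
Finally multiplying by (1 + z + 3z²), the product of all factors after the first has coefficients 1,2,5,5,4,3,0,0 for degrees 0…7.
[z⁷] = 1·0 + 1·0 + 1·3 + 1·4 = 7.

7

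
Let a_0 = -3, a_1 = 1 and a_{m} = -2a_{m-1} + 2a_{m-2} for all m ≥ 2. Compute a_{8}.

-2864

The ordinary generating function has denominator 1 + 2x - 2x^2.
Iterating the recurrence: a_0,…,a_{8} = -3, 1, -8, 18, -52, 140, -384, 1048, -2864.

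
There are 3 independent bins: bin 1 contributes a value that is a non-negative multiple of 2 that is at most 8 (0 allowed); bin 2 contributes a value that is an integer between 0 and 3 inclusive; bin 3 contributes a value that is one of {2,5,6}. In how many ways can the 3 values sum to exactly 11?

The generating function for the choices is (1 + q² + q⁴ + q⁶ + q⁸)·(1 + q + q² + q³)·(q² + q⁵ + q⁶); the count is [q¹¹].
(1 + q² + q⁴ + q⁶ + q⁸) has coefficients 1,0,1,0,1,0,1,0,1 for degrees 0…8.
(1 + q + q² + q³) has coefficients 1,1,1,1,0,0,0,0,0,0,0,0 for degrees 0…11.
Finally multiplying by (q² + q⁵ + q⁶), the product of all factors after the first has coefficients 0,0,1,1,1,2,2,2,2,1,0,0 for degrees 0…11.
[q¹¹] = 1·0 + 1·1 + 1·2 + 1·2 + 1·1 = 6.

6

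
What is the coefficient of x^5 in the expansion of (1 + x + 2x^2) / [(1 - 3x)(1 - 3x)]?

2079

The denominator gives the recurrence a_n = 6a_(n−1) − 9a_(n−2) for n ≥ 3; the numerator fixes a_0 = 1, a_1 = 7, a_2 = 35.
Iterating: 1, 7, 35, 147, 567, 2079, so a_5 = 2079.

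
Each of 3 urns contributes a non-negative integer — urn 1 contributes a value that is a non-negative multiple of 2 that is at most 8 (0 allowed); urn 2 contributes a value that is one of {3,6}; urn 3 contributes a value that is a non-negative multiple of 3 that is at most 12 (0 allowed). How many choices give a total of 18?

The generating function for the choices is (1 + t^2 + t^4 + t^6 + t^8)·(t^3 + t^6)·(1 + t^3 + t^6 + t^9 + t^12); the count is [t^18].
(1 + t^2 + t^4 + t^6 + t^8) has coefficients 1,0,1,0,1,0,1,0,1 for degrees 0…8.
(t^3 + t^6) has coefficients 0,0,0,1,0,0,1,0,0,0,0,0,0,0,0,0,0,0,0 for degrees 0…18.
Finally multiplying by (1 + t^3 + t^6 + t^9 + t^12), the product of all factors after the first has coefficients 0,0,0,1,0,0,2,0,0,2,0,0,2,0,0,2,0,0,1 for degrees 0…18.
[t^18] = 1·1 + 1·0 + 1·0 + 1·2 + 1·0 = 3.

3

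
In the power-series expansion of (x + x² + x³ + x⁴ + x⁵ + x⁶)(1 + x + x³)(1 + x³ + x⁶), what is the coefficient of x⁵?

5

(x + x² + x³ + x⁴ + x⁵ + x⁶) has coefficients 0,1,1,1,1,1 for degrees 0…5.
(1 + x + x³) has coefficients 1,1,0,1,0,0 for degrees 0…5.
Finally multiplying by (1 + x³ + x⁶), the product of all factors after the first has coefficients 1,1,0,2,1,0 for degrees 0…5.
[x⁵] = 1·1 + 1·2 + 1·0 + 1·1 + 1·1 = 5.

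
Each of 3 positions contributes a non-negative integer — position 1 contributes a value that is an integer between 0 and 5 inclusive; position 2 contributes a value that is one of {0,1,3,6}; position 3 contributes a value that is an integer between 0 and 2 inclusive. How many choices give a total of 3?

The generating function for the choices is (1 + x + x^2 + x^3 + x^4 + x^5)·(1 + x + x^3 + x^6)·(1 + x + x^2); the count is [x^3].
(1 + x + x^2 + x^3 + x^4 + x^5) has coefficients 1,1,1,1 for degrees 0…3.
(1 + x + x^3 + x^6) has coefficients 1,1,0,1 for degrees 0…3.
Finally multiplying by (1 + x + x^2), the product of all factors after the first has coefficients 1,2,2,2 for degrees 0…3.
[x^3] = 1·2 + 1·2 + 1·2 + 1·1 = 7.

7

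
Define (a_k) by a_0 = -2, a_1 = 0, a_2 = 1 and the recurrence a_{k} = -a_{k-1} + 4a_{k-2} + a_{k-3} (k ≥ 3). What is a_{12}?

The ordinary generating function has denominator 1 + x - 4x^2 - x^3.
Iterating the recurrence: a_0,…,a_{12} = -2, 0, 1, -3, 7, -18, 43, -108, 262, -651, 1591, -3933, 9646.

9646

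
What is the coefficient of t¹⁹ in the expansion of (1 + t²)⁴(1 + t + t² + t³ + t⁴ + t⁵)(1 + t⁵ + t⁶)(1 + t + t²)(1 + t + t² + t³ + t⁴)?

171

(1 + t²)⁴ has coefficients 1,0,4,0,6,0,4,0,1 for degrees 0…8.
(1 + t + t² + t³ + t⁴ + t⁵) has coefficients 1,1,1,1,1,1,0,0,0,0,0,0,0,0,0,0,0,0,0,0 for degrees 0…19.
Multiplying by (1 + t⁵ + t⁶) gives running coefficients 1,1,1,1,1,2,2,2,2,2,2,1,0,0,0,0,0,0,0,0 for degrees 0…19.
Multiplying by (1 + t + t²) gives running coefficients 1,2,3,3,3,4,5,6,6,6,6,5,3,1,0,0,0,0,0,0 for degrees 0…19.
Finally multiplying by (1 + t + t² + t³ + t⁴), the product of all factors after the first has coefficients 1,3,6,9,12,15,18,21,24,27,29,29,26,21,15,9,4,1,0,0 for degrees 0…19.
[t¹⁹] = 1·0 + 4·1 + 6·9 + 4·21 + 1·29 = 171.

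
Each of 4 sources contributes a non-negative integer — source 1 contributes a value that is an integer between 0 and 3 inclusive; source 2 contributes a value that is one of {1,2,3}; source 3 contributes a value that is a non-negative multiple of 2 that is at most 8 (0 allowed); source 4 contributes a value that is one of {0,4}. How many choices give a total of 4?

The generating function for the choices is (1 + q + q² + q³)·(q + q² + q³)·(1 + q² + q⁴ + q⁶ + q⁸)·(1 + q⁴); the count is [q⁴].
(1 + q + q² + q³) has coefficients 1,1,1,1 for degrees 0…3.
(q + q² + q³) has coefficients 0,1,1,1,0 for degrees 0…4.
Multiplying by (1 + q² + q⁴ + q⁶ + q⁸) gives running coefficients 0,1,1,2,1 for degrees 0…4.
Finally multiplying by (1 + q⁴), the product of all factors after the first has coefficients 0,1,1,2,1 for degrees 0…4.
[q⁴] = 1·1 + 1·2 + 1·1 + 1·1 = 5.

5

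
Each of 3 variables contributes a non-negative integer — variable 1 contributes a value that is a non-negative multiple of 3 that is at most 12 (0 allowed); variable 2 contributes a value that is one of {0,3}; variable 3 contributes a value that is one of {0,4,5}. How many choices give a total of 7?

2

The generating function for the choices is (1 + y^3 + y^6 + y^9 + y^12)·(1 + y^3)·(1 + y^4 + y^5); the count is [y^7].
(1 + y^3 + y^6 + y^9 + y^12) has coefficients 1,0,0,1,0,0,1,0 for degrees 0…7.
(1 + y^3) has coefficients 1,0,0,1,0,0,0,0 for degrees 0…7.
Finally multiplying by (1 + y^4 + y^5), the product of all factors after the first has coefficients 1,0,0,1,1,1,0,1 for degrees 0…7.
[y^7] = 1·1 + 1·1 + 1·0 = 2.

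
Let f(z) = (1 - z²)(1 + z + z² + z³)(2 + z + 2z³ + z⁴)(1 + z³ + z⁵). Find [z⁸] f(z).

-3

(1 - z²) has coefficients 1,0,-1 for degrees 0…2.
(1 + z + z² + z³) has coefficients 1,1,1,1,0,0,0,0,0 for degrees 0…8.
Multiplying by (2 + z + 2z³ + z⁴) gives running coefficients 2,3,3,5,4,3,3,1,0 for degrees 0…8.
Finally multiplying by (1 + z³ + z⁵), the product of all factors after the first has coefficients 2,3,3,7,7,8,11,8,8 for degrees 0…8.
[z⁸] = 1·8 − 1·11 = -3.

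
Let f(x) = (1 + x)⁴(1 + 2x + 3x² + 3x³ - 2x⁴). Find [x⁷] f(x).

-5

(1 + x)⁴ has coefficients 1,4,6,4,1 for degrees 0…4.
(1 + 2x + 3x² + 3x³ - 2x⁴) has coefficients 1,2,3,3,-2,0,0,0 for degrees 0…7.
[x⁷] = 1·0 + 4·0 + 6·0 + 4·(-2) + 1·3 = -5.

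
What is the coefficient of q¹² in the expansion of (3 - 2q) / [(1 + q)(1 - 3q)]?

The denominator gives the recurrence a_n = 2a_(n−1) + 3a_(n−2) for n ≥ 2; the numerator fixes a_0 = 3, a_1 = 4.
Iterating: 3, 4, 17, 46, 143, 424, 1277, 3826, 11483, 34444, 103337, 310006, 930023, so a_12 = 930023.

930023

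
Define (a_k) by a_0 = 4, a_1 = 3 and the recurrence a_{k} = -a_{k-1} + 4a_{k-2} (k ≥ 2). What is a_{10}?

9853

The ordinary generating function has denominator 1 + x - 4x^2.
Iterating the recurrence: a_0,…,a_{10} = 4, 3, 13, -1, 53, -57, 269, -497, 1573, -3561, 9853.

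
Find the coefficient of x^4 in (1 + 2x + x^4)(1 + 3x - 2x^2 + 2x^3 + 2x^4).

(1 + 2x + x^4) has coefficients 1,2,0,0,1 for degrees 0…4.
(1 + 3x - 2x^2 + 2x^3 + 2x^4) has coefficients 1,3,-2,2,2 for degrees 0…4.
[x^4] = 1·2 + 2·2 + 1·1 = 7.

7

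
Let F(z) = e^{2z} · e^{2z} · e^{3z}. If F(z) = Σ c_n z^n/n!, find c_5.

The EGF product rule gives c_5 = Σ_{k_1+k_2+k_3=5} C(5; k_1,k_2,k_3) · ∏ g_i(k_i), where e^{2z} gives (2)^k; e^{2z} gives (2)^k; e^{3z} gives (3)^k.
g_1(k) for k = 0…5: 1, 2, 4, 8, 16, 32.
g_2(k) for k = 0…5: 1, 2, 4, 8, 16, 32.
g_3(k) for k = 0…5: 1, 3, 9, 27, 81, 243.
First combine the last two factors: h(k) = Σ_j C(k,j)·g_2(j)·g_3(k−j) for k = 0…5: 1, 5, 25, 125, 625, 3125.
c_5 = Σ_k C(5,k)·g_1(k)·h(5−k) = 1·1·3125 + 5·2·625 + 10·4·125 + 10·8·25 + 5·16·5 + 1·32·1 = 3125 + 6250 + 5000 + 2000 + 400 + 32 = 16807.

16807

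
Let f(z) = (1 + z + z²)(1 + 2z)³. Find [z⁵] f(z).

(1 + z + z²) has coefficients 1,1,1 for degrees 0…2.
(1 + 2z)³ has coefficients 1,6,12,8,0,0 for degrees 0…5.
[z⁵] = 1·0 + 1·0 + 1·8 = 8.

8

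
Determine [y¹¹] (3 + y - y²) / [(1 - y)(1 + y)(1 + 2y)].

Partial fractions give a closed form: a_n = (1/2)·1^n + (-1/2)·(-1)^n + (3)·(-2)^n.
At n = 11: a_11 = -6143.

-6143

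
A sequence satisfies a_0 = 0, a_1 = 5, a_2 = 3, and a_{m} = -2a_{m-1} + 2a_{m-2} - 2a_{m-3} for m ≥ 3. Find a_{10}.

The ordinary generating function has denominator 1 + 2t - 2t^2 + 2t^3.
Iterating the recurrence: a_0,…,a_{10} = 0, 5, 3, 4, -12, 26, -84, 244, -708, 2072, -6048.

-6048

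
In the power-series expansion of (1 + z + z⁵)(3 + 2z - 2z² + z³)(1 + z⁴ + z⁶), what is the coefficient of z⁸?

2

(1 + z + z⁵) has coefficients 1,1,0,0,0,1 for degrees 0…5.
(3 + 2z - 2z² + z³) has coefficients 3,2,-2,1,0,0,0,0,0 for degrees 0…8.
Finally multiplying by (1 + z⁴ + z⁶), the product of all factors after the first has coefficients 3,2,-2,1,3,2,1,3,-2 for degrees 0…8.
[z⁸] = 1·(-2) + 1·3 + 1·1 = 2.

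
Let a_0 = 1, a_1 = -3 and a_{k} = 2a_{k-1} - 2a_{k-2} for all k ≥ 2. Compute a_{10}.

The ordinary generating function has denominator 1 - 2q + 2q^2.
Iterating the recurrence: a_0,…,a_{10} = 1, -3, -8, -10, -4, 12, 32, 40, 16, -48, -128.

-128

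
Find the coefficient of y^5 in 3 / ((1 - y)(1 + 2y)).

-63

The denominator gives the recurrence a_n = −a_(n−1) + 2a_(n−2) for n ≥ 2; the numerator fixes a_0 = 3, a_1 = -3.
Iterating: 3, -3, 9, -15, 33, -63, so a_5 = -63.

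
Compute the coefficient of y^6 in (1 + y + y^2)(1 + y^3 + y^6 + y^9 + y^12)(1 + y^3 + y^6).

(1 + y + y^2) has coefficients 1,1,1 for degrees 0…2.
(1 + y^3 + y^6 + y^9 + y^12) has coefficients 1,0,0,1,0,0,1 for degrees 0…6.
Finally multiplying by (1 + y^3 + y^6), the product of all factors after the first has coefficients 1,0,0,2,0,0,3 for degrees 0…6.
[y^6] = 1·3 + 1·0 + 1·0 = 3.

3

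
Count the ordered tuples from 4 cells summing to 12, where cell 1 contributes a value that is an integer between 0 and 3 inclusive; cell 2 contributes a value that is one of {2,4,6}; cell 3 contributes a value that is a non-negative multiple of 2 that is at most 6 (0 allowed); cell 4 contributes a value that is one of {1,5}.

The generating function for the choices is (1 + y + y^2 + y^3)·(y^2 + y^4 + y^6)·(1 + y^2 + y^4 + y^6)·(y + y^5); the count is [y^12].
(1 + y + y^2 + y^3) has coefficients 1,1,1,1 for degrees 0…3.
(y^2 + y^4 + y^6) has coefficients 0,0,1,0,1,0,1,0,0,0,0,0,0 for degrees 0…12.
Multiplying by (1 + y^2 + y^4 + y^6) gives running coefficients 0,0,1,0,2,0,3,0,3,0,2,0,1 for degrees 0…12.
Finally multiplying by (y + y^5), the product of all factors after the first has coefficients 0,0,0,1,0,2,0,4,0,5,0,5,0 for degrees 0…12.
[y^12] = 1·0 + 1·5 + 1·0 + 1·5 = 10.

10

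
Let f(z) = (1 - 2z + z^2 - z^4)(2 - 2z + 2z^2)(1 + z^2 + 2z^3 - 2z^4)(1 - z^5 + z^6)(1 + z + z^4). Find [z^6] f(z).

10

(1 - 2z + z^2 - z^4) has coefficients 1,-2,1,0,-1 for degrees 0…4.
(2 - 2z + 2z^2) has coefficients 2,-2,2,0,0,0,0 for degrees 0…6.
Multiplying by (1 + z^2 + 2z^3 - 2z^4) gives running coefficients 2,-2,4,2,-6,8,-4 for degrees 0…6.
Multiplying by (1 - z^5 + z^6) gives running coefficients 2,-2,4,2,-6,6,0 for degrees 0…6.
Finally multiplying by (1 + z + z^4), the product of all factors after the first has coefficients 2,0,2,6,-2,-2,10 for degrees 0…6.
[z^6] = 1·10 − 2·(-2) + 1·(-2) − 1·2 = 10.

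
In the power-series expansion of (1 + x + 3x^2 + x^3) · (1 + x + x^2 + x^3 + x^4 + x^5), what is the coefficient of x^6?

(1 + x + 3x^2 + x^3) has coefficients 1,1,3,1 for degrees 0…3.
(1 + x + x^2 + x^3 + x^4 + x^5) has coefficients 1,1,1,1,1,1,0 for degrees 0…6.
[x^6] = 1·0 + 1·1 + 3·1 + 1·1 = 5.

5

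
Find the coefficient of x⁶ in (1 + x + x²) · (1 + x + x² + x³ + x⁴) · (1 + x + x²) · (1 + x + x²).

(1 + x + x²) has coefficients 1,1,1 for degrees 0…2.
(1 + x + x² + x³ + x⁴) has coefficients 1,1,1,1,1,0,0 for degrees 0…6.
Multiplying by (1 + x + x²) gives running coefficients 1,2,3,3,3,2,1 for degrees 0…6.
Finally multiplying by (1 + x + x²), the product of all factors after the first has coefficients 1,3,6,8,9,8,6 for degrees 0…6.
[x⁶] = 1·6 + 1·8 + 1·9 = 23.

23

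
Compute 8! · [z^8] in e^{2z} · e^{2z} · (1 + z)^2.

557056

The EGF product rule gives c_8 = Σ_{k_1+k_2+k_3=8} C(8; k_1,k_2,k_3) · ∏ g_i(k_i), where e^{2z} gives (2)^k; e^{2z} gives (2)^k; (1+z)^2 gives the falling factorial (2)_k.
g_1(k) for k = 0…8: 1, 2, 4, 8, 16, 32, 64, 128, 256.
g_2(k) for k = 0…8: 1, 2, 4, 8, 16, 32, 64, 128, 256.
g_3(k) for k = 0…8: 1, 2, 2, 0, 0, 0, 0, 0, 0.
First combine the last two factors: h(k) = Σ_j C(k,j)·g_2(j)·g_3(k−j) for k = 0…8: 1, 4, 14, 44, 128, 352, 928, 2368, 5888.
c_8 = Σ_k C(8,k)·g_1(k)·h(8−k) = 1·1·5888 + 8·2·2368 + 28·4·928 + 56·8·352 + 70·16·128 + 56·32·44 + 28·64·14 + 8·128·4 + 1·256·1 = 5888 + 37888 + 103936 + 157696 + 143360 + 78848 + 25088 + 4096 + 256 = 557056.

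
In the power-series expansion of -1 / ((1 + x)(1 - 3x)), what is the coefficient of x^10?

-44287

The denominator gives the recurrence a_n = 2a_(n−1) + 3a_(n−2) for n ≥ 2; the numerator fixes a_0 = -1, a_1 = -2.
Iterating: -1, -2, -7, -20, -61, -182, -547, -1640, -4921, -14762, -44287, so a_10 = -44287.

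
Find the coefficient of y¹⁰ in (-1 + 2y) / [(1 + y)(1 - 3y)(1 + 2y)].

-10495

Partial fractions give a closed form: a_n = (3/4)·(-1)^n + (-3/20)·3^n + (-8/5)·(-2)^n.
At n = 10: a_10 = -10495.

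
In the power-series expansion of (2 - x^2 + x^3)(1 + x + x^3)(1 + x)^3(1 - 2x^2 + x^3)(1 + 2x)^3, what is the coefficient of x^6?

(2 - x^2 + x^3) has coefficients 2,0,-1,1 for degrees 0…3.
(1 + x + x^3) has coefficients 1,1,0,1,0,0,0 for degrees 0…6.
Multiplying by (1 + x)^3 gives running coefficients 1,4,6,5,4,3,1 for degrees 0…6.
Multiplying by (1 - 2x^2 + x^3) gives running coefficients 1,4,4,-2,-4,-1,-2 for degrees 0…6.
Finally multiplying by (1 + 2x)^3, the product of all factors after the first has coefficients 1,10,40,78,64,-17,-72 for degrees 0…6.
[x^6] = 2·(-72) − 1·64 + 1·78 = -130.

-130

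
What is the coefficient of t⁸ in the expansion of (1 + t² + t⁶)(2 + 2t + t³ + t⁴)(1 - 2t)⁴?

(1 + t² + t⁶) has coefficients 1,0,1,0,0,0,1 for degrees 0…6.
(2 + 2t + t³ + t⁴) has coefficients 2,2,0,1,1,0,0,0,0 for degrees 0…8.
Finally multiplying by (1 - 2t)⁴, the product of all factors after the first has coefficients 2,-14,32,-15,-39,48,-8,-16,16 for degrees 0…8.
[t⁸] = 1·16 + 1·(-8) + 1·32 = 40.

40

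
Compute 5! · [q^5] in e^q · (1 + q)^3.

136

The EGF product rule gives c_5 = Σ_{k_1+k_2=5} C(5; k_1,k_2) · ∏ g_i(k_i), where e^q gives (1)^k; (1+q)^3 gives the falling factorial (3)_k.
g_1(k) for k = 0…5: 1, 1, 1, 1, 1, 1.
g_2(k) for k = 0…5: 1, 3, 6, 6, 0, 0.
c_5 = Σ_k C(5,k)·g_1(k)·g_2(5−k) = 10·1·6 + 10·1·6 + 5·1·3 + 1·1·1 = 60 + 60 + 15 + 1 = 136.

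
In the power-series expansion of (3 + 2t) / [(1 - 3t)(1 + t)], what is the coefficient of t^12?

Partial fractions give a closed form: a_n = (11/4)·3^n + (1/4)·(-1)^n.
At n = 12: a_12 = 1461463.

1461463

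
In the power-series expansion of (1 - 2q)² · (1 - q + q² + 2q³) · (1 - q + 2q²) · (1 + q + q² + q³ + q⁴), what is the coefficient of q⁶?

(1 - 2q)² has coefficients 1,-4,4 for degrees 0…2.
(1 - q + q² + 2q³) has coefficients 1,-1,1,2,0,0,0 for degrees 0…6.
Multiplying by (1 - q + 2q²) gives running coefficients 1,-2,4,-1,0,4,0 for degrees 0…6.
Finally multiplying by (1 + q + q² + q³ + q⁴), the product of all factors after the first has coefficients 1,-1,3,2,2,5,7 for degrees 0…6.
[q⁶] = 1·7 − 4·5 + 4·2 = -5.

-5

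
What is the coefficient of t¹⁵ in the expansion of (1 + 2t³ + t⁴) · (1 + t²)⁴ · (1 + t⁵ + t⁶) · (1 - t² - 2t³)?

(1 + 2t³ + t⁴) has coefficients 1,0,0,2,1 for degrees 0…4.
(1 + t²)⁴ has coefficients 1,0,4,0,6,0,4,0,1,0,0,0,0,0,0,0 for degrees 0…15.
Multiplying by (1 + t⁵ + t⁶) gives running coefficients 1,0,4,0,6,1,5,4,5,6,6,4,4,1,1,0 for degrees 0…15.
Finally multiplying by (1 - t² - 2t³), the product of all factors after the first has coefficients 1,0,3,-2,2,-7,-1,-9,-2,-8,-7,-12,-14,-15,-11,-9 for degrees 0…15.
[t¹⁵] = 1·(-9) + 2·(-14) + 1·(-12) = -49.

-49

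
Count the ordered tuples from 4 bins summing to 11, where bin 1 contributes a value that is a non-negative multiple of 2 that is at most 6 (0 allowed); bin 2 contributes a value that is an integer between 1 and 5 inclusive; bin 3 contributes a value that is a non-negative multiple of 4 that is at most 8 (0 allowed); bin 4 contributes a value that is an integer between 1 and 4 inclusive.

19

The generating function for the choices is (1 + y^2 + y^4 + y^6)·(y + y^2 + y^3 + y^4 + y^5)·(1 + y^4 + y^8)·(y + y^2 + y^3 + y^4); the count is [y^11].
(1 + y^2 + y^4 + y^6) has coefficients 1,0,1,0,1,0,1 for degrees 0…6.
(y + y^2 + y^3 + y^4 + y^5) has coefficients 0,1,1,1,1,1,0,0,0,0,0,0 for degrees 0…11.
Multiplying by (1 + y^4 + y^8) gives running coefficients 0,1,1,1,1,2,1,1,1,2,1,1 for degrees 0…11.
Finally multiplying by (y + y^2 + y^3 + y^4), the product of all factors after the first has coefficients 0,0,1,2,3,4,5,5,5,5,5,5 for degrees 0…11.
[y^11] = 1·5 + 1·5 + 1·5 + 1·4 = 19.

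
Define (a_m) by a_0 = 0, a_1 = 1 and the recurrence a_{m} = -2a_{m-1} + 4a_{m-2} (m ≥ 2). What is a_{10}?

The ordinary generating function has denominator 1 + 2z - 4z^2.
Iterating the recurrence: a_0,…,a_{10} = 0, 1, -2, 8, -24, 80, -256, 832, -2688, 8704, -28160.

-28160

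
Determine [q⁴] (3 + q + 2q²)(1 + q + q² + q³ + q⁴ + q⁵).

6

(3 + q + 2q²) has coefficients 3,1,2 for degrees 0…2.
(1 + q + q² + q³ + q⁴ + q⁵) has coefficients 1,1,1,1,1 for degrees 0…4.
[q⁴] = 3·1 + 1·1 + 2·1 = 6.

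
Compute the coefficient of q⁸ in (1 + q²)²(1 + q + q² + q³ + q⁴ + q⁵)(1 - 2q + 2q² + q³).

(1 + q²)² has coefficients 1,0,2,0,1 for degrees 0…4.
(1 + q + q² + q³ + q⁴ + q⁵) has coefficients 1,1,1,1,1,1,0,0,0 for degrees 0…8.
Finally multiplying by (1 - 2q + 2q² + q³), the product of all factors after the first has coefficients 1,-1,1,2,2,2,1,3,1 for degrees 0…8.
[q⁸] = 1·1 + 2·1 + 1·2 = 5.

5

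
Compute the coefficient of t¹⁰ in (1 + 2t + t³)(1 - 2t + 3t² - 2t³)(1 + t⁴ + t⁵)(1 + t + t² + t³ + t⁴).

-2

(1 + 2t + t³) has coefficients 1,2,0,1 for degrees 0…3.
(1 - 2t + 3t² - 2t³) has coefficients 1,-2,3,-2,0,0,0,0,0,0,0 for degrees 0…10.
Multiplying by (1 + t⁴ + t⁵) gives running coefficients 1,-2,3,-2,1,-1,1,1,-2,0,0 for degrees 0…10.
Finally multiplying by (1 + t + t² + t³ + t⁴), the product of all factors after the first has coefficients 1,-1,2,0,1,-1,2,0,0,-1,0 for degrees 0…10.
[t¹⁰] = 1·0 + 2·(-1) + 1·0 = -2.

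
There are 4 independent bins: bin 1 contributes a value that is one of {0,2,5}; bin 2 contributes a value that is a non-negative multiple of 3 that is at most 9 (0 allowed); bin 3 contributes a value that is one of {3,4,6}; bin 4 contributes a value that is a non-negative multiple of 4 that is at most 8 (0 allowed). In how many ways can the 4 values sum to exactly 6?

The generating function for the choices is (1 + z^2 + z^5)·(1 + z^3 + z^6 + z^9)·(z^3 + z^4 + z^6)·(1 + z^4 + z^8); the count is [z^6].
(1 + z^2 + z^5) has coefficients 1,0,1,0,0,1 for degrees 0…5.
(1 + z^3 + z^6 + z^9) has coefficients 1,0,0,1,0,0,1 for degrees 0…6.
Multiplying by (z^3 + z^4 + z^6) gives running coefficients 0,0,0,1,1,0,2 for degrees 0…6.
Finally multiplying by (1 + z^4 + z^8), the product of all factors after the first has coefficients 0,0,0,1,1,0,2 for degrees 0…6.
[z^6] = 1·2 + 1·1 + 1·0 = 3.

3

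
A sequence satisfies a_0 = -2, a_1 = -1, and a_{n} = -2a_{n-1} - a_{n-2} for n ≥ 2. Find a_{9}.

The ordinary generating function has denominator 1 + 2x + x^2.
Iterating the recurrence: a_0,…,a_{9} = -2, -1, 4, -7, 10, -13, 16, -19, 22, -25.

-25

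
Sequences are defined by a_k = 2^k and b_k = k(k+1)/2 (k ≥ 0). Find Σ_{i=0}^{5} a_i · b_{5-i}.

99

The convolution is the t^5 coefficient of A(t)B(t).
Σ = 1·15 + 2·10 + 4·6 + 8·3 + 16·1 + 32·0 = 99.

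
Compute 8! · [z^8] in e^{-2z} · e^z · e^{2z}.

1

The EGF product rule gives c_8 = Σ_{k_1+k_2+k_3=8} C(8; k_1,k_2,k_3) · ∏ g_i(k_i), where e^{-2z} gives (-2)^k; e^z gives (1)^k; e^{2z} gives (2)^k.
g_1(k) for k = 0…8: 1, -2, 4, -8, 16, -32, 64, -128, 256.
g_2(k) for k = 0…8: 1, 1, 1, 1, 1, 1, 1, 1, 1.
g_3(k) for k = 0…8: 1, 2, 4, 8, 16, 32, 64, 128, 256.
First combine the last two factors: h(k) = Σ_j C(k,j)·g_2(j)·g_3(k−j) for k = 0…8: 1, 3, 9, 27, 81, 243, 729, 2187, 6561.
c_8 = Σ_k C(8,k)·g_1(k)·h(8−k) = 1·1·6561 + 8·(-2)·2187 + 28·4·729 + 56·(-8)·243 + 70·16·81 + 56·(-32)·27 + 28·64·9 + 8·(-128)·3 + 1·256·1 = 6561 − 34992 + 81648 − 108864 + 90720 − 48384 + 16128 − 3072 + 256 = 1.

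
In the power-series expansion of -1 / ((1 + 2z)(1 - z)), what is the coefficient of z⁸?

The denominator gives the recurrence a_n = −a_(n−1) + 2a_(n−2) for n ≥ 2; the numerator fixes a_0 = -1, a_1 = 1.
Iterating: -1, 1, -3, 5, -11, 21, -43, 85, -171, so a_8 = -171.

-171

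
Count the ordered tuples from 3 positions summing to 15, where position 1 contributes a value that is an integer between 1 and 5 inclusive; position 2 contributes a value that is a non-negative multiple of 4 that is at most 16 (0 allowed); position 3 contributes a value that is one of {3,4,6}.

The generating function for the choices is (t + t² + t³ + t⁴ + t⁵)·(1 + t⁴ + t⁸ + t¹² + t¹⁶)·(t³ + t⁴ + t⁶); the count is [t¹⁵].
(t + t² + t³ + t⁴ + t⁵) has coefficients 0,1,1,1,1,1 for degrees 0…5.
(1 + t⁴ + t⁸ + t¹² + t¹⁶) has coefficients 1,0,0,0,1,0,0,0,1,0,0,0,1,0,0,0 for degrees 0…15.
Finally multiplying by (t³ + t⁴ + t⁶), the product of all factors after the first has coefficients 0,0,0,1,1,0,1,1,1,0,1,1,1,0,1,1 for degrees 0…15.
[t¹⁵] = 1·1 + 1·0 + 1·1 + 1·1 + 1·1 = 4.

4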